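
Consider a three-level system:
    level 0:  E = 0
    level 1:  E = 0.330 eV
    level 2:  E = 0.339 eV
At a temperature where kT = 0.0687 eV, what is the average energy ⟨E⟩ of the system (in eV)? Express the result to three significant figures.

Eᵢ/kT = 0, 4.8035, 4.9345.
Z = Σ e^(−Eᵢ/kT) = e^(−0) + e^(−4.8035) + e^(−4.9345) = 1.0000 + 0.0082010 + 0.0071941 = 1.0154.
⟨E⟩ = Σ Eᵢ e^(−Eᵢ/kT) / Z = (0·1.0000 + 0.330·0.0082010 + 0.339·0.0071941) / 1.0154 = 0.00507 eV.

0.00507 eV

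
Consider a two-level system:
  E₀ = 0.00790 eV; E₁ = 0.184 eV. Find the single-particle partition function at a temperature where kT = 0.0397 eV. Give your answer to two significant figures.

Z = 0.83

Eᵢ/kT = 0.1990, 4.635.
Z = Σ e^(−Eᵢ/kT) = e^(−0.1990) + e^(−4.635) = 0.8195 + 0.009706 = 0.8292.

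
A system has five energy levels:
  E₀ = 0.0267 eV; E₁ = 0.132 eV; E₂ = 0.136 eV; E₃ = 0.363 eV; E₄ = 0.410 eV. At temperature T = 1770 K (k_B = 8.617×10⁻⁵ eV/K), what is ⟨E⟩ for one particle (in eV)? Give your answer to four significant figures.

0.1066 eV

k_BT = 8.617×10⁻⁵ × 1770 K = 0.152521 eV.
Eᵢ/kT = 0.175058, 0.865455, 0.891680, 2.38000, 2.68815.
Z = Σ e^(−Eᵢ/kT) = e^(−0.175058) + e^(−0.865455) + e^(−0.891680) + e^(−2.38000) + e^(−2.68815) = 0.839408 + 0.420860 + 0.409966 + 0.0925506 + 0.0680066 = 1.83079.
⟨E⟩ = Σ Eᵢ e^(−Eᵢ/kT) / Z = (0.0267·0.839408 + 0.132·0.420860 + 0.136·0.409966 + 0.363·0.0925506 + 0.410·0.0680066) / 1.83079 = 0.1066 eV.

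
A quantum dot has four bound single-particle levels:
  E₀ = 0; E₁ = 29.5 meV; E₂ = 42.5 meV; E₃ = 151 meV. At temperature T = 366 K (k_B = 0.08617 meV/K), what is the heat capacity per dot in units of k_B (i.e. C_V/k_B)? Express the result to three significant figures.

0.398

k_BT = 0.08617 × 366 K = 31.538 meV.
Eᵢ/kT = 0, 0.93538, 1.3476, 4.7879.
Z = Σ e^(−Eᵢ/kT) = e^(−0) + e^(−0.93538) + e^(−1.3476) + e^(−4.7879) = 1.0000 + 0.39244 + 0.25986 + 0.0083299 = 1.6606.
⟨E⟩ = 14.380 meV, ⟨E²⟩ = 602.69 meV².
C_V/k_B = (⟨E²⟩ − ⟨E⟩²)/(kT)² = (602.69 − 206.78)/994.65 = 0.398.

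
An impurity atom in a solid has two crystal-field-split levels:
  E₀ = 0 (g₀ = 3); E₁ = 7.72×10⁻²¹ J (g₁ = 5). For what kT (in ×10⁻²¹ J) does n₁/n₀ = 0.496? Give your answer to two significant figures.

6.4 ×10⁻²¹ J

n₁/n₀ = (g₁/g₀) exp[−(E₁−E₀)/kT] = 0.496.
⇒ (E₁−E₀)/kT = ln((5/3)/0.496) = ln(3.360) = 1.212.
kT = 7.72 ×10⁻²¹ J / 1.212 = 6.4 ×10⁻²¹ J.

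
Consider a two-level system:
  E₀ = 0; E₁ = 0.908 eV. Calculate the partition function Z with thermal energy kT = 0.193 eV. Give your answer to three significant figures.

Z = 1.01

Eᵢ/kT = 0, 4.7047.
Z = Σ e^(−Eᵢ/kT) = e^(−0) + e^(−4.7047) = 1.0000 + 0.0090526 = 1.0091.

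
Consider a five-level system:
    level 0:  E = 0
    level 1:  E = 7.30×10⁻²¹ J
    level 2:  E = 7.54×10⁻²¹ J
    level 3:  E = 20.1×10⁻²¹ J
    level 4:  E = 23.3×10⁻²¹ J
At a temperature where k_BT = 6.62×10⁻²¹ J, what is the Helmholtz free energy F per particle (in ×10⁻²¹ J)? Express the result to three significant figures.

Eᵢ/kT = 0, 1.1027, 1.1390, 3.0363, 3.5196.
Z = Σ e^(−Eᵢ/kT) = e^(−0) + e^(−1.1027) + e^(−1.1390) + e^(−3.0363) + e^(−3.5196) = 1.0000 + 0.33197 + 0.32014 + 0.048012 + 0.029611 = 1.7297.
F = −kT ln Z = −6.62 × ln(1.7297) = −6.62 × 0.54795 = -3.63 ×10⁻²¹ J.

-3.63 ×10⁻²¹ J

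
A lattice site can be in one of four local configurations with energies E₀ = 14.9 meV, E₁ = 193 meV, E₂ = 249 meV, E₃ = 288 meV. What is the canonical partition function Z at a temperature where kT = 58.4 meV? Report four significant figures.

Eᵢ/kT = 0.255137, 3.30479, 4.26370, 4.93151.
Z = Σ e^(−Eᵢ/kT) = e^(−0.255137) + e^(−3.30479) + e^(−4.26370) + e^(−4.93151) = 0.774810 + 0.0367069 + 0.0140701 + 0.00721560 = 0.832803.

Z = 0.8328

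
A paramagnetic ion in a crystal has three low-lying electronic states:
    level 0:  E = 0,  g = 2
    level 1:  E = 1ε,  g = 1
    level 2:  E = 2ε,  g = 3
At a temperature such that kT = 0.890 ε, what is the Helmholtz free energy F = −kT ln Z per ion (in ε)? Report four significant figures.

Eᵢ/kT = 0, 1.12360, 2.24719.
Z = Σ gᵢe^(−Eᵢ/kT) = 2·e^(−0) + 1·e^(−1.12360) + 3·e^(−2.24719) = 2.00000 + 0.325107 + 0.317087 = 2.64219.
F = −kT ln Z = −0.890 × ln(2.64219) = −0.890 × 0.971608 = -0.8647 ε.

-0.8647 ε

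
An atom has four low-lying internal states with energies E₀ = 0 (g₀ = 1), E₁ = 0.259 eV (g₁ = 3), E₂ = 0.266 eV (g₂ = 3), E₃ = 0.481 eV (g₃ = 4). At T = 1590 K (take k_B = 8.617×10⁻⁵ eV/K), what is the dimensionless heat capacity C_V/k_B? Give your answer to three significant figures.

1.24

k_BT = 8.617×10⁻⁵ × 1590 K = 0.13701 eV.
Eᵢ/kT = 0, 1.8904, 1.9415, 3.5107.
Z = Σ gᵢe^(−Eᵢ/kT) = 1·e^(−0) + 3·e^(−1.8904) + 3·e^(−1.9415) + 4·e^(−3.5107) = 1.0000 + 0.45303 + 0.43047 + 0.11950 = 2.0030.
⟨E⟩ = 0.14444 eV, ⟨E²⟩ = 0.044182 eV².
C_V/k_B = (⟨E²⟩ − ⟨E⟩²)/(kT)² = (0.044182 − 0.020863)/0.018772 = 1.24.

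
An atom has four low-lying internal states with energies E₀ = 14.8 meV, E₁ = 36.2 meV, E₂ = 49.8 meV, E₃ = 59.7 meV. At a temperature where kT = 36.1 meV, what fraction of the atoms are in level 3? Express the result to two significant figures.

Eᵢ/kT = 0.4100, 1.003, 1.380, 1.654.
Z = Σ e^(−Eᵢ/kT) = e^(−0.4100) + e^(−1.003) + e^(−1.380) + e^(−1.654) = 0.6637 + 0.3668 + 0.2516 + 0.1913 = 1.473.
P₃ = e^(−E₃/kT) / Z = 0.1913/1.473 = 0.13.

0.13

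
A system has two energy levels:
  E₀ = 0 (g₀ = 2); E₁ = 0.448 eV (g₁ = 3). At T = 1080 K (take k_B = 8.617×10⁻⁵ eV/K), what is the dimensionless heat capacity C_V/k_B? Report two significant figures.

0.28

k_BT = 8.617×10⁻⁵ × 1080 K = 0.09306 eV.
Eᵢ/kT = 0, 4.814.
Z = Σ gᵢe^(−Eᵢ/kT) = 2·e^(−0) + 3·e^(−4.814) = 2.000 + 0.02435 = 2.024.
⟨E⟩ = 0.005390 eV, ⟨E²⟩ = 0.002415 eV².
C_V/k_B = (⟨E²⟩ − ⟨E⟩²)/(kT)² = (0.002415 − 0.00002905)/0.008660 = 0.28.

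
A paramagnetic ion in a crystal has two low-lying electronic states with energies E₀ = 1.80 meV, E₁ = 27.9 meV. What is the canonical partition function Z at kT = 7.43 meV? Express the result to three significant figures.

Eᵢ/kT = 0.24226, 3.7550.
Z = Σ e^(−Eᵢ/kT) = e^(−0.24226) + e^(−3.7550) = 0.78485 + 0.023400 = 0.80825.

Z = 0.808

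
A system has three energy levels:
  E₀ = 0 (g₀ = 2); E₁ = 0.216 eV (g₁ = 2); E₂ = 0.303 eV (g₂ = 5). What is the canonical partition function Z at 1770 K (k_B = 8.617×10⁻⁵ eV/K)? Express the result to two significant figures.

Z = 3.2

k_BT = 8.617×10⁻⁵ × 1770 K = 0.1525 eV.
Eᵢ/kT = 0, 1.416, 1.987.
Z = Σ gᵢe^(−Eᵢ/kT) = 2·e^(−0) + 2·e^(−1.416) + 5·e^(−1.987) = 2.000 + 0.4854 + 0.6855 = 3.171.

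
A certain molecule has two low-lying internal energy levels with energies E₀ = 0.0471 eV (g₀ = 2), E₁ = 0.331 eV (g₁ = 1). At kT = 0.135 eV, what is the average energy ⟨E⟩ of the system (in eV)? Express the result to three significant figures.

0.0634 eV

Eᵢ/kT = 0.34889, 2.4519.
Z = Σ gᵢe^(−Eᵢ/kT) = 2·e^(−0.34889) + 1·e^(−2.4519) = 1.4109 + 0.086130 = 1.4970.
⟨E⟩ = Σ Eᵢ gᵢe^(−Eᵢ/kT) / Z = (0.0471·1.4109 + 0.331·0.086130) / 1.4970 = 0.0634 eV.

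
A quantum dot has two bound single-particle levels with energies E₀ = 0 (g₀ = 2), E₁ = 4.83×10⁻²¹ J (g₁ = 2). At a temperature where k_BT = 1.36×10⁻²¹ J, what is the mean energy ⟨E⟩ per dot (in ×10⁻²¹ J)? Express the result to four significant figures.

Eᵢ/kT = 0, 3.55147.
Z = Σ gᵢe^(−Eᵢ/kT) = 2·e^(−0) + 2·e^(−3.55147) = 2.00000 + 0.0573649 = 2.05736.
⟨E⟩ = Σ Eᵢ gᵢe^(−Eᵢ/kT) / Z = (0·2.00000 + 4.83·0.0573649) / 2.05736 = 0.1347 ×10⁻²¹ J.

0.1347 ×10⁻²¹ J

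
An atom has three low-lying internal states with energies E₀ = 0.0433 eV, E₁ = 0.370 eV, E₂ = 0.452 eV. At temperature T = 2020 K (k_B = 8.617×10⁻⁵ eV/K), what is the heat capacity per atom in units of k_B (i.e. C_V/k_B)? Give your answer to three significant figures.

k_BT = 8.617×10⁻⁵ × 2020 K = 0.17406 eV.
Eᵢ/kT = 0.24876, 2.1257, 2.5968.
Z = Σ e^(−Eᵢ/kT) = e^(−0.24876) + e^(−2.1257) + e^(−2.5968) = 0.77977 + 0.11935 + 0.074512 = 0.97363.
⟨E⟩ = 0.11463 eV, ⟨E²⟩ = 0.033919 eV².
C_V/k_B = (⟨E²⟩ − ⟨E⟩²)/(kT)² = (0.033919 − 0.013140)/0.030297 = 0.686.

0.686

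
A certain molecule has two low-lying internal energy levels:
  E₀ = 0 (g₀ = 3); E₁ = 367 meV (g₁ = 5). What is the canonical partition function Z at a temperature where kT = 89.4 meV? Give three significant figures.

Eᵢ/kT = 0, 4.1051.
Z = Σ gᵢe^(−Eᵢ/kT) = 3·e^(−0) + 5·e^(−4.1051) = 3.0000 + 0.082442 = 3.0824.

Z = 3.08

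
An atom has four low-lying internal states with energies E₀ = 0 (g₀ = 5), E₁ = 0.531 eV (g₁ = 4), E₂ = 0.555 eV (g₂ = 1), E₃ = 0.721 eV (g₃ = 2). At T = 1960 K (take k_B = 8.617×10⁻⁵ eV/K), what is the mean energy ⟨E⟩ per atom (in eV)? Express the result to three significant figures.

0.0253 eV

k_BT = 8.617×10⁻⁵ × 1960 K = 0.16889 eV.
Eᵢ/kT = 0, 3.1441, 3.2862, 4.2691.
Z = Σ gᵢe^(−Eᵢ/kT) = 5·e^(−0) + 4·e^(−3.1441) + 1·e^(−3.2862) + 2·e^(−4.2691) = 5.0000 + 0.17242 + 0.037396 + 0.027989 = 5.2378.
⟨E⟩ = Σ Eᵢ gᵢe^(−Eᵢ/kT) / Z = (0·5.0000 + 0.531·0.17242 + 0.555·0.037396 + 0.721·0.027989) / 5.2378 = 0.0253 eV.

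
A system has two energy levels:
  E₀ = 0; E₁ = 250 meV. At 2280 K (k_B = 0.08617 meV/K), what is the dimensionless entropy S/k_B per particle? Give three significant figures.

k_BT = 0.08617 × 2280 K = 196.47 meV.
Eᵢ/kT = 0, 1.2725.
Z = Σ e^(−Eᵢ/kT) = e^(−0) + e^(−1.2725) = 1.0000 + 0.28013 = 1.2801.
⟨E⟩ = Σ EᵢPᵢ = 54.709 meV.
S/k_B = ln Z + ⟨E⟩/kT = ln(1.2801) + 54.709/196.47 = 0.24694 + 0.27846 = 0.525.

0.525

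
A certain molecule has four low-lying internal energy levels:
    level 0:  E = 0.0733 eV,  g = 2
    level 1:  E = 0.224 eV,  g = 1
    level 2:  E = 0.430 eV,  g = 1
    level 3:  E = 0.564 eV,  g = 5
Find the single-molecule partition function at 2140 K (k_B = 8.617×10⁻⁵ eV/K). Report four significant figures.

k_BT = 8.617×10⁻⁵ × 2140 K = 0.184404 eV.
Eᵢ/kT = 0.397497, 1.21472, 2.33184, 3.05850.
Z = Σ gᵢe^(−Eᵢ/kT) = 2·e^(−0.397497) + 1·e^(−1.21472) + 1·e^(−2.33184) + 5·e^(−3.05850) = 1.34400 + 0.296793 + 0.0971169 + 0.234790 = 1.97270.

Z = 1.973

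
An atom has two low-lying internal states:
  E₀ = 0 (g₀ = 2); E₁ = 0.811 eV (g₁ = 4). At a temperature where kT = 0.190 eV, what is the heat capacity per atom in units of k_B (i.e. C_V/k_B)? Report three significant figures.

Eᵢ/kT = 0, 4.2684.
Z = Σ gᵢe^(−Eᵢ/kT) = 2·e^(−0) + 4·e^(−4.2684) = 2.0000 + 0.056017 = 2.0560.
⟨E⟩ = 0.022096 eV, ⟨E²⟩ = 0.017920 eV².
C_V/k_B = (⟨E²⟩ − ⟨E⟩²)/(kT)² = (0.017920 − 0.00048823)/0.036100 = 0.483.

0.483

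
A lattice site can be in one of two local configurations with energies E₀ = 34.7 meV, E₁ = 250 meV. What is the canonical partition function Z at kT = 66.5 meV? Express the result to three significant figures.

Z = 0.617

Eᵢ/kT = 0.52180, 3.7594.
Z = Σ e^(−Eᵢ/kT) = e^(−0.52180) + e^(−3.7594) = 0.59345 + 0.023298 = 0.61675.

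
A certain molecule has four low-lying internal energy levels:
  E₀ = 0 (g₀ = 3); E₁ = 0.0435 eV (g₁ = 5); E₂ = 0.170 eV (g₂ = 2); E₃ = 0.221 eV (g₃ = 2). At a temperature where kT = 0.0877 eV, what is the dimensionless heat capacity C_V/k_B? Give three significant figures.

0.294

Eᵢ/kT = 0, 0.49601, 1.9384, 2.5200.
Z = Σ gᵢe^(−Eᵢ/kT) = 3·e^(−0) + 5·e^(−0.49601) + 2·e^(−1.9384) + 2·e^(−2.5200) = 3.0000 + 3.0448 + 0.28787 + 0.16092 = 6.4936.
⟨E⟩ = 0.033410 eV, ⟨E²⟩ = 0.0033788 eV².
C_V/k_B = (⟨E²⟩ − ⟨E⟩²)/(kT)² = (0.0033788 − 0.0011162)/0.0076913 = 0.294.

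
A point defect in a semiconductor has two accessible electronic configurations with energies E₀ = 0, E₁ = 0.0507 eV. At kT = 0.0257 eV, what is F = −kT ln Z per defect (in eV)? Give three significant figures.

Eᵢ/kT = 0, 1.9728.
Z = Σ e^(−Eᵢ/kT) = e^(−0) + e^(−1.9728) = 1.0000 + 0.13907 = 1.1391.
F = −kT ln Z = −0.0257 × ln(1.1391) = −0.0257 × 0.13024 = -0.00335 eV.

-0.00335 eV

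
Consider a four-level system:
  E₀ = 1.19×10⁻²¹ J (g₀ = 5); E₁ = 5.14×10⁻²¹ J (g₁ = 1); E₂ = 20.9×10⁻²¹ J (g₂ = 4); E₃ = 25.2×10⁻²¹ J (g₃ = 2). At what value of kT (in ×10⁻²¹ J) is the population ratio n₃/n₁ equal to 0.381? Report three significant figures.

12.1 ×10⁻²¹ J

n₃/n₁ = (g₃/g₁) exp[−(E₃−E₁)/kT] = 0.381.
⇒ (E₃−E₁)/kT = ln((2/1)/0.381) = ln(5.2493) = 1.6581.
kT = 20.06 ×10⁻²¹ J / 1.6581 = 12.1 ×10⁻²¹ J.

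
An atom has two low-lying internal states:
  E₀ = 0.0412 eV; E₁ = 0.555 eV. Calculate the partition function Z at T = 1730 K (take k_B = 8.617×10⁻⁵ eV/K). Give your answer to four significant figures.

k_BT = 8.617×10⁻⁵ × 1730 K = 0.149074 eV.
Eᵢ/kT = 0.276373, 3.72298.
Z = Σ e^(−Eᵢ/kT) = e^(−0.276373) + e^(−3.72298) = 0.758530 + 0.0241619 = 0.782692.

Z = 0.7827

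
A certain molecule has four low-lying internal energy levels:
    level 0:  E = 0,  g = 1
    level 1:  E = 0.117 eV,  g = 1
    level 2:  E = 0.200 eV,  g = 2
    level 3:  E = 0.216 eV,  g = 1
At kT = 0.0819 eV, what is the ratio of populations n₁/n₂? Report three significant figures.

1.38

n₁/n₂ = (g₁/g₂) exp[−(E₁−E₂)/kT] = (1/2) × exp(−(-0.083 eV)/(0.0819 eV)) = (1/2) × exp(1.0134) = 1.38.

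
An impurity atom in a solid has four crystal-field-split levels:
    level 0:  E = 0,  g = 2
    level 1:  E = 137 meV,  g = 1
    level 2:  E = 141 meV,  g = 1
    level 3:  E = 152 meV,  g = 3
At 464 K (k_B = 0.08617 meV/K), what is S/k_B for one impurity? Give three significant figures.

k_BT = 0.08617 × 464 K = 39.983 meV.
Eᵢ/kT = 0, 3.4265, 3.5265, 3.8016.
Z = Σ gᵢe^(−Eᵢ/kT) = 2·e^(−0) + 1·e^(−3.4265) + 1·e^(−3.5265) + 3·e^(−3.8016) = 2.0000 + 0.032500 + 0.029408 + 0.067005 = 2.1289.
⟨E⟩ = Σ EᵢPᵢ = 8.8232 meV.
S/k_B = ln Z + ⟨E⟩/kT = ln(2.1289) + 8.8232/39.983 = 0.75561 + 0.22067 = 0.976.

0.976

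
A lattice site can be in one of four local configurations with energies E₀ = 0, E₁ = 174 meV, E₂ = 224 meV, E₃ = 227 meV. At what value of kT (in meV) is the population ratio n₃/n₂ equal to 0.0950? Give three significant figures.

1.27 meV

n₃/n₂ = exp[−(E₃−E₂)/kT] = 0.0950.
⇒ (E₃−E₂)/kT = ln(1/0.0950) = ln(10.526) = 2.3538.
kT = 3 meV / 2.3538 = 1.27 meV.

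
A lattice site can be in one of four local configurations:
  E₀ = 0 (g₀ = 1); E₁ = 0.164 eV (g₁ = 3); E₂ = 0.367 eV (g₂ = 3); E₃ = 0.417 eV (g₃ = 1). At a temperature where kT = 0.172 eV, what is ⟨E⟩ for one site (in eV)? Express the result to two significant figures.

0.14 eV

Eᵢ/kT = 0, 0.9535, 2.134, 2.424.
Z = Σ gᵢe^(−Eᵢ/kT) = 1·e^(−0) + 3·e^(−0.9535) + 3·e^(−2.134) + 1·e^(−2.424) = 1.000 + 1.156 + 0.3551 + 0.08857 = 2.600.
⟨E⟩ = Σ Eᵢ gᵢe^(−Eᵢ/kT) / Z = (0·1.000 + 0.164·1.156 + 0.367·0.3551 + 0.417·0.08857) / 2.600 = 0.14 eV.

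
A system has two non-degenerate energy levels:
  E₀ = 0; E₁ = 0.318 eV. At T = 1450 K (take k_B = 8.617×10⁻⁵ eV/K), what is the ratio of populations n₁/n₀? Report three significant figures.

0.0785

k_BT = 8.617×10⁻⁵ × 1450 K = 0.12495 eV.
n₁/n₀ = exp[−(E₁−E₀)/kT] = exp(−(0.318 eV)/(0.12495 eV)) = exp(-2.5450) = 0.0785.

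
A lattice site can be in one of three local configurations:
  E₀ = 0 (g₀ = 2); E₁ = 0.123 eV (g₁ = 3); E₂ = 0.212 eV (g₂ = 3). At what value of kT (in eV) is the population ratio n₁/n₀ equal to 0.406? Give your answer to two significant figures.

n₁/n₀ = (g₁/g₀) exp[−(E₁−E₀)/kT] = 0.406.
⇒ (E₁−E₀)/kT = ln((3/2)/0.406) = ln(3.695) = 1.307.
kT = 0.123 eV / 1.307 = 0.094 eV.

0.094 eV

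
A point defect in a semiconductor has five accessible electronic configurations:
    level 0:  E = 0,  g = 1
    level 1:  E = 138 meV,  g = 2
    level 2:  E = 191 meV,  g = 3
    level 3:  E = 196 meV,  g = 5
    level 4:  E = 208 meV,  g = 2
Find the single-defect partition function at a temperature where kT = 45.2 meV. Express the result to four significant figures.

Z = 1.224

Eᵢ/kT = 0, 3.05310, 4.22566, 4.33628, 4.60177.
Z = Σ gᵢe^(−Eᵢ/kT) = 1·e^(−0) + 2·e^(−3.05310) + 3·e^(−4.22566) + 5·e^(−4.33628) + 2·e^(−4.60177) = 1.00000 + 0.0944247 + 0.0438471 + 0.0654256 + 0.0200681 = 1.22377.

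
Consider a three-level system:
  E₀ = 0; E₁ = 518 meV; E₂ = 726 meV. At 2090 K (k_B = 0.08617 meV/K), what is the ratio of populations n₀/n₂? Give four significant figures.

56.33

k_BT = 0.08617 × 2090 K = 180.095 meV.
n₀/n₂ = exp[−(E₀−E₂)/kT] = exp(−(-726 meV)/(180.095 meV)) = exp(4.03121) = 56.33.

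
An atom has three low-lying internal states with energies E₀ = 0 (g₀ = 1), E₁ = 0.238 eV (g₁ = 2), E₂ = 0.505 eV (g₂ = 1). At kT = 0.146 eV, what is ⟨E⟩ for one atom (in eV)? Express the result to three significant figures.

0.0767 eV

Eᵢ/kT = 0, 1.6301, 3.4589.
Z = Σ gᵢe^(−Eᵢ/kT) = 1·e^(−0) + 2·e^(−1.6301) + 1·e^(−3.4589) = 1.0000 + 0.39182 + 0.031464 = 1.4233.
⟨E⟩ = Σ Eᵢ gᵢe^(−Eᵢ/kT) / Z = (0·1.0000 + 0.238·0.39182 + 0.505·0.031464) / 1.4233 = 0.0767 eV.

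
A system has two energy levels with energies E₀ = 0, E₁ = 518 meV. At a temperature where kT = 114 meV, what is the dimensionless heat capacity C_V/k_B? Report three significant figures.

Eᵢ/kT = 0, 4.5439.
Z = Σ e^(−Eᵢ/kT) = e^(−0) + e^(−4.5439) = 1.0000 + 0.010632 = 1.0106.
⟨E⟩ = 5.4496 meV, ⟨E²⟩ = 2822.9 meV².
C_V/k_B = (⟨E²⟩ − ⟨E⟩²)/(kT)² = (2822.9 − 29.698)/12996 = 0.215.

0.215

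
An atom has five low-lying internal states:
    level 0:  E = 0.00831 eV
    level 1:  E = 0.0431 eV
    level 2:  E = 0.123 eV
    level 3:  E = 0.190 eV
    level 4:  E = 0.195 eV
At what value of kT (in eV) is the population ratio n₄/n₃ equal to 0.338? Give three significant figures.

0.00461 eV

n₄/n₃ = exp[−(E₄−E₃)/kT] = 0.338.
⇒ (E₄−E₃)/kT = ln(1/0.338) = ln(2.9586) = 1.0847.
kT = 0.005 eV / 1.0847 = 0.00461 eV.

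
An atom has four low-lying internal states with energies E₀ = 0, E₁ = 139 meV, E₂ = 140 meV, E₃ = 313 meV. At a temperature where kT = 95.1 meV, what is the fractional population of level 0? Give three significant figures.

0.667

Eᵢ/kT = 0, 1.4616, 1.4721, 3.2913.
Z = Σ e^(−Eᵢ/kT) = e^(−0) + e^(−1.4616) + e^(−1.4721) + e^(−3.2913) = 1.0000 + 0.23186 + 0.22944 + 0.037205 = 1.4985.
P₀ = e^(−E₀/kT) / Z = 1.0000/1.4985 = 0.667.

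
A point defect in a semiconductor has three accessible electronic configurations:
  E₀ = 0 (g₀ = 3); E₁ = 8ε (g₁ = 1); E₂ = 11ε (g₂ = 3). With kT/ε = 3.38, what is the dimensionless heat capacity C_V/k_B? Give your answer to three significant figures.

0.511

Eᵢ/kT = 0, 2.3669, 3.2544.
Z = Σ gᵢe^(−Eᵢ/kT) = 3·e^(−0) + 1·e^(−2.3669) + 3·e^(−3.2544) = 3.0000 + 0.093771 + 0.11581 = 3.2096.
⟨E⟩ = 0.63063 ε, ⟨E²⟩ = 6.2358 ε².
C_V/k_B = (⟨E²⟩ − ⟨E⟩²)/(kT)² = (6.2358 − 0.39769)/11.424 = 0.511.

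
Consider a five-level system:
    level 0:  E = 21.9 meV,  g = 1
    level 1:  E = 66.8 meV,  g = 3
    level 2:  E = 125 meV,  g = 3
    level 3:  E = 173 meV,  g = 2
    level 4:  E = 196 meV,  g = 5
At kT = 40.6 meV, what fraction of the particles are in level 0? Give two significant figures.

Eᵢ/kT = 0.5394, 1.645, 3.079, 4.261, 4.828.
Z = Σ gᵢe^(−Eᵢ/kT) = 1·e^(−0.5394) + 3·e^(−1.645) + 3·e^(−3.079) + 2·e^(−4.261) + 5·e^(−4.828) = 0.5831 + 0.5790 + 0.1380 + 0.02822 + 0.04001 = 1.368.
P₀ = g₀ e^(−E₀/kT) / Z = 0.5831/1.368 = 0.43.

0.43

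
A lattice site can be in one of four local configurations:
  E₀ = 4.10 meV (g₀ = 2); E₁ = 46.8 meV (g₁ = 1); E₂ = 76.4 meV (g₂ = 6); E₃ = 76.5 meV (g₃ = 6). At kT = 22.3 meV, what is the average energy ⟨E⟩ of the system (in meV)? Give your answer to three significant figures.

19.5 meV

Eᵢ/kT = 0.18386, 2.0987, 3.4260, 3.4305.
Z = Σ gᵢe^(−Eᵢ/kT) = 2·e^(−0.18386) + 1·e^(−2.0987) + 6·e^(−3.4260) + 6·e^(−3.4305) = 1.6641 + 0.12262 + 0.19510 + 0.19422 = 2.1760.
⟨E⟩ = Σ Eᵢ gᵢe^(−Eᵢ/kT) / Z = (4.10·1.6641 + 46.8·0.12262 + 76.4·0.19510 + 76.5·0.19422) / 2.1760 = 19.5 meV.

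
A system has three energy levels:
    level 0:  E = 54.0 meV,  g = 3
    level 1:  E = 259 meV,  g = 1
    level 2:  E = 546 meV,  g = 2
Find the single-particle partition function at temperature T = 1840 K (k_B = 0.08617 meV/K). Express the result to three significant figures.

k_BT = 0.08617 × 1840 K = 158.55 meV.
Eᵢ/kT = 0.34059, 1.6336, 3.4437.
Z = Σ gᵢe^(−Eᵢ/kT) = 3·e^(−0.34059) + 1·e^(−1.6336) + 2·e^(−3.4437) = 2.1341 + 0.19523 + 0.063893 = 2.3932.

Z = 2.39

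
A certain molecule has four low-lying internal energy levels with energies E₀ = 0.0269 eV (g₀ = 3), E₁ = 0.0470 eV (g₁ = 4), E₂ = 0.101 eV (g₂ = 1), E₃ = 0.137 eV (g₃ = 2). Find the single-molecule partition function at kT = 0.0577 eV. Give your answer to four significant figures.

Eᵢ/kT = 0.466205, 0.814558, 1.75043, 2.37435.
Z = Σ gᵢe^(−Eᵢ/kT) = 3·e^(−0.466205) + 4·e^(−0.814558) + 1·e^(−1.75043) + 2·e^(−2.37435) = 1.88214 + 1.77134 + 0.173699 + 0.186150 = 4.01333.

Z = 4.013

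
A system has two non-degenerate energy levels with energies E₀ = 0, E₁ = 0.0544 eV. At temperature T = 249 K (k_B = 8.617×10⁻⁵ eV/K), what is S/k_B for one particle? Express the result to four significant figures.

k_BT = 8.617×10⁻⁵ × 249 K = 0.0214563 eV.
Eᵢ/kT = 0, 2.53539.
Z = Σ e^(−Eᵢ/kT) = e^(−0) + e^(−2.53539) = 1.00000 + 0.0792308 = 1.07923.
⟨E⟩ = Σ EᵢPᵢ = 0.00399373 eV.
S/k_B = ln Z + ⟨E⟩/kT = ln(1.07923) + 0.00399373/0.0214563 = 0.0762478 + 0.186133 = 0.2624.

0.2624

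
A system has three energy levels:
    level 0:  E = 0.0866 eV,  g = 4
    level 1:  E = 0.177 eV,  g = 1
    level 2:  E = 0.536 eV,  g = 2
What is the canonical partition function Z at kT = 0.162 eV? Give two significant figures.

Eᵢ/kT = 0.5346, 1.093, 3.309.
Z = Σ gᵢe^(−Eᵢ/kT) = 4·e^(−0.5346) + 1·e^(−1.093) + 2·e^(−3.309) = 2.344 + 0.3352 + 0.07311 = 2.752.

Z = 2.8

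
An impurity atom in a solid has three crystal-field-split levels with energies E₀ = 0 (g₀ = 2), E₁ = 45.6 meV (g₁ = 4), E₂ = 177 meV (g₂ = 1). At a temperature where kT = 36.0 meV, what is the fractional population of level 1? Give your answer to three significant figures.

0.360

Eᵢ/kT = 0, 1.2667, 4.9167.
Z = Σ gᵢe^(−Eᵢ/kT) = 2·e^(−0) + 4·e^(−1.2667) + 1·e^(−4.9167) = 2.0000 + 1.1270 + 0.0073233 = 3.1343.
P₁ = g₁ e^(−E₁/kT) / Z = 1.1270/3.1343 = 0.360.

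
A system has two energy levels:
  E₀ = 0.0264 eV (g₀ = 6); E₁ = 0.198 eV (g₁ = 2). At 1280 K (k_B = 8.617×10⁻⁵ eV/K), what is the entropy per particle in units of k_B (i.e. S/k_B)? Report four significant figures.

k_BT = 8.617×10⁻⁵ × 1280 K = 0.110298 eV.
Eᵢ/kT = 0.239352, 1.79514.
Z = Σ gᵢe^(−Eᵢ/kT) = 6·e^(−0.239352) + 2·e^(−1.79514) = 4.72283 + 0.332208 = 5.05504.
⟨E⟩ = Σ EᵢPᵢ = 0.0376772 eV.
S/k_B = ln Z + ⟨E⟩/kT = ln(5.05504) + 0.0376772/0.110298 = 1.62039 + 0.341595 = 1.962.

1.962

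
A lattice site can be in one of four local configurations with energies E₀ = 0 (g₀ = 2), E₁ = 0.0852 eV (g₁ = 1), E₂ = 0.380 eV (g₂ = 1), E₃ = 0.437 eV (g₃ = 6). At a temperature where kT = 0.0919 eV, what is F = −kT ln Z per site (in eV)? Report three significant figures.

Eᵢ/kT = 0, 0.92709, 4.1349, 4.7552.
Z = Σ gᵢe^(−Eᵢ/kT) = 2·e^(−0) + 1·e^(−0.92709) + 1·e^(−4.1349) + 6·e^(−4.7552) = 2.0000 + 0.39570 + 0.016004 + 0.051641 = 2.4633.
F = −kT ln Z = −0.0919 × ln(2.4633) = −0.0919 × 0.90150 = -0.0828 eV.

-0.0828 eV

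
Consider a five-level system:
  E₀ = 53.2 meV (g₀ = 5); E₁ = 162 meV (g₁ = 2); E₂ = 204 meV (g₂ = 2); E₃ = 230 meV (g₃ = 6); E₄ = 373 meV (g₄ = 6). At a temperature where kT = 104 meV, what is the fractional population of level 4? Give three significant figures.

0.0367

Eᵢ/kT = 0.51154, 1.5577, 1.9615, 2.2115, 3.5865.
Z = Σ gᵢe^(−Eᵢ/kT) = 5·e^(−0.51154) + 2·e^(−1.5577) + 2·e^(−1.9615) + 6·e^(−2.2115) + 6·e^(−3.5865) = 2.9979 + 0.42124 + 0.28129 + 0.65722 + 0.16617 = 4.5238.
P₄ = g₄ e^(−E₄/kT) / Z = 0.16617/4.5238 = 0.0367.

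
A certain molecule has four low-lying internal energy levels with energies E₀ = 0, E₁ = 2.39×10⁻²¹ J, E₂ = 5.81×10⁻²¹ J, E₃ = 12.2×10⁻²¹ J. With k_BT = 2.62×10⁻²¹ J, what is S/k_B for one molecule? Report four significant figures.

Eᵢ/kT = 0, 0.912214, 2.21756, 4.65649.
Z = Σ e^(−Eᵢ/kT) = e^(−0) + e^(−0.912214) + e^(−2.21756) + e^(−4.65649) = 1.00000 + 0.401634 + 0.108874 + 0.00949975 = 1.52001.
⟨E⟩ = Σ EᵢPᵢ = 1.12391 ×10⁻²¹ J.
S/k_B = ln Z + ⟨E⟩/kT = ln(1.52001) + 1.12391/2.62 = 0.418717 + 0.428973 = 0.8477.

0.8477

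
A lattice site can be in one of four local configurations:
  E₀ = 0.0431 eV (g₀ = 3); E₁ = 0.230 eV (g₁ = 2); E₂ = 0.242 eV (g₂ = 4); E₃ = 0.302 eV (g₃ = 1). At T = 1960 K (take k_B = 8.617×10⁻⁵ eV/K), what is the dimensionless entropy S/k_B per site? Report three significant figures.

k_BT = 8.617×10⁻⁵ × 1960 K = 0.16889 eV.
Eᵢ/kT = 0.25520, 1.3618, 1.4329, 1.7881.
Z = Σ gᵢe^(−Eᵢ/kT) = 3·e^(−0.25520) + 2·e^(−1.3618) + 4·e^(−1.4329) + 1·e^(−1.7881) = 2.3243 + 0.51240 + 0.95446 + 0.16728 = 3.9584.
⟨E⟩ = Σ EᵢPᵢ = 0.12619 eV.
S/k_B = ln Z + ⟨E⟩/kT = ln(3.9584) + 0.12619/0.16889 = 1.3758 + 0.74717 = 2.12.

2.12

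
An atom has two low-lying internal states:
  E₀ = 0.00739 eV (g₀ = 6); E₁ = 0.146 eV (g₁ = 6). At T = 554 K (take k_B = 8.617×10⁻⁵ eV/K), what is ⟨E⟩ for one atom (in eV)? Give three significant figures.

k_BT = 8.617×10⁻⁵ × 554 K = 0.047738 eV.
Eᵢ/kT = 0.15480, 3.0584.
Z = Σ gᵢe^(−Eᵢ/kT) = 6·e^(−0.15480) + 6·e^(−3.0584) = 5.1395 + 0.28178 = 5.4213.
⟨E⟩ = Σ Eᵢ gᵢe^(−Eᵢ/kT) / Z = (0.00739·5.1395 + 0.146·0.28178) / 5.4213 = 0.0146 eV.

0.0146 eV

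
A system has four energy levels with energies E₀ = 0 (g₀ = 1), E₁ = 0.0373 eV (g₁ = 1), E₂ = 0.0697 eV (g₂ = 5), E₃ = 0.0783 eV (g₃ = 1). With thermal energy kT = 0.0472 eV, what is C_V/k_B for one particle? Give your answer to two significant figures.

Eᵢ/kT = 0, 0.7903, 1.477, 1.659.
Z = Σ gᵢe^(−Eᵢ/kT) = 1·e^(−0) + 1·e^(−0.7903) + 5·e^(−1.477) + 1·e^(−1.659) = 1.000 + 0.4537 + 1.142 + 0.1903 = 2.786.
⟨E⟩ = 0.03999 eV, ⟨E²⟩ = 0.002637 eV².
C_V/k_B = (⟨E²⟩ − ⟨E⟩²)/(kT)² = (0.002637 − 0.001599)/0.002228 = 0.47.

0.47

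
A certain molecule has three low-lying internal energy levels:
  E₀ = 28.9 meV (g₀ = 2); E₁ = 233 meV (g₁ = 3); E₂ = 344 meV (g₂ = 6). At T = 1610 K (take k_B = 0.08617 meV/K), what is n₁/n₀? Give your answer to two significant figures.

0.34

k_BT = 0.08617 × 1610 K = 138.7 meV.
n₁/n₀ = (g₁/g₀) exp[−(E₁−E₀)/kT] = (3/2) × exp(−(204.1 meV)/(138.7 meV)) = (3/2) × exp(-1.472) = 0.34.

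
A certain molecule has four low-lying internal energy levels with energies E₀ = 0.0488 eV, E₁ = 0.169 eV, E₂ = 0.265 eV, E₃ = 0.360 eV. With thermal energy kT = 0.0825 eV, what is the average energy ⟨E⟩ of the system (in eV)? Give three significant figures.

0.0871 eV

Eᵢ/kT = 0.59152, 2.0485, 3.2121, 4.3636.
Z = Σ e^(−Eᵢ/kT) = e^(−0.59152) + e^(−2.0485) + e^(−3.2121) + e^(−4.3636) = 0.55349 + 0.12893 + 0.040272 + 0.012732 = 0.73542.
⟨E⟩ = Σ Eᵢ e^(−Eᵢ/kT) / Z = (0.0488·0.55349 + 0.169·0.12893 + 0.265·0.040272 + 0.360·0.012732) / 0.73542 = 0.0871 eV.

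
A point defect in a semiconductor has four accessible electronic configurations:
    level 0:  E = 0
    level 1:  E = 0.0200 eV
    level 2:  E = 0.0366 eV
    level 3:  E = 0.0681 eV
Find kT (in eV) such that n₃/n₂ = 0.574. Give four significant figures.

0.05674 eV

n₃/n₂ = exp[−(E₃−E₂)/kT] = 0.574.
⇒ (E₃−E₂)/kT = ln(1/0.574) = ln(1.74216) = 0.555126.
kT = 0.0315 eV / 0.555126 = 0.05674 eV.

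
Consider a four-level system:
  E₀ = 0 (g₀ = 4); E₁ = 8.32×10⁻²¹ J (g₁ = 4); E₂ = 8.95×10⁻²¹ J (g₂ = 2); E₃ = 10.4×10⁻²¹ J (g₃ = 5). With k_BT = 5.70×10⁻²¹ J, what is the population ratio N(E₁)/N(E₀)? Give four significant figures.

0.2323

n₁/n₀ = (g₁/g₀) exp[−(E₁−E₀)/kT] = (4/4) × exp(−(8.32 ×10⁻²¹ J)/(5.70 ×10⁻²¹ J)) = (4/4) × exp(-1.45965) = 0.2323.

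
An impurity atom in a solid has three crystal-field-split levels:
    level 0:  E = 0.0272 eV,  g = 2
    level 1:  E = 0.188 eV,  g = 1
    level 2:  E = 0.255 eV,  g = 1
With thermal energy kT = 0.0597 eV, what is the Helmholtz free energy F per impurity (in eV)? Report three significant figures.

-0.0168 eV

Eᵢ/kT = 0.45561, 3.1491, 4.2714.
Z = Σ gᵢe^(−Eᵢ/kT) = 2·e^(−0.45561) + 1·e^(−3.1491) + 1·e^(−4.2714) = 1.2681 + 0.042891 + 0.013962 = 1.3250.
F = −kT ln Z = −0.0597 × ln(1.3250) = −0.0597 × 0.28141 = -0.0168 eV.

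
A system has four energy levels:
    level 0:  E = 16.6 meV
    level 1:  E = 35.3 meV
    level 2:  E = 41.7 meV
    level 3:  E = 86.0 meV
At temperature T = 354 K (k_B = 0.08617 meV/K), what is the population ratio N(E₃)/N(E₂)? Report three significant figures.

0.234

k_BT = 0.08617 × 354 K = 30.504 meV.
n₃/n₂ = exp[−(E₃−E₂)/kT] = exp(−(44.3 meV)/(30.504 meV)) = exp(-1.4523) = 0.234.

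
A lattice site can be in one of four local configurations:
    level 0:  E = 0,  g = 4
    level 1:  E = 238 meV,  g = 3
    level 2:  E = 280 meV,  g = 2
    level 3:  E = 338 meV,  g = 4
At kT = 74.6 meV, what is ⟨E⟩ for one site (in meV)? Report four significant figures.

13.55 meV

Eᵢ/kT = 0, 3.19035, 3.75335, 4.53083.
Z = Σ gᵢe^(−Eᵢ/kT) = 4·e^(−0) + 3·e^(−3.19035) + 2·e^(−3.75335) + 4·e^(−4.53083) = 4.00000 + 0.123472 + 0.0468782 + 0.0430869 = 4.21344.
⟨E⟩ = Σ Eᵢ gᵢe^(−Eᵢ/kT) / Z = (0·4.00000 + 238·0.123472 + 280·0.0468782 + 338·0.0430869) / 4.21344 = 13.55 meV.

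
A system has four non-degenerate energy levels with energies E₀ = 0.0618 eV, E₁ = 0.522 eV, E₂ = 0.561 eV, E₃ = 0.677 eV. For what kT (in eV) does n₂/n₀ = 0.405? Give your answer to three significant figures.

0.552 eV

n₂/n₀ = exp[−(E₂−E₀)/kT] = 0.405.
⇒ (E₂−E₀)/kT = ln(1/0.405) = ln(2.4691) = 0.90385.
kT = 0.4992 eV / 0.90385 = 0.552 eV.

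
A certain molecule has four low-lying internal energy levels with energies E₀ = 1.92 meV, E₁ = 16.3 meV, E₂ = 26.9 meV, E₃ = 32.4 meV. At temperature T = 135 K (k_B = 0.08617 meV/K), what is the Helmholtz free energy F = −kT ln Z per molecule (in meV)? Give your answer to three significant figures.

-2.64 meV

k_BT = 0.08617 × 135 K = 11.633 meV.
Eᵢ/kT = 0.16505, 1.4012, 2.3124, 2.7852.
Z = Σ e^(−Eᵢ/kT) = e^(−0.16505) + e^(−1.4012) + e^(−2.3124) + e^(−2.7852) = 0.84785 + 0.24630 + 0.099023 + 0.061717 = 1.2549.
F = −kT ln Z = −11.633 × ln(1.2549) = −11.633 × 0.22706 = -2.64 meV.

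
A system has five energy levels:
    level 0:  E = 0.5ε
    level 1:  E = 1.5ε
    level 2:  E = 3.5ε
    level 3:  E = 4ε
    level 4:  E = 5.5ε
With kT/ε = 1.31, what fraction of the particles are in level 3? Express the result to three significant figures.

Eᵢ/kT = 0.38168, 1.1450, 2.6718, 3.0534, 4.1985.
Z = Σ e^(−Eᵢ/kT) = e^(−0.38168) + e^(−1.1450) + e^(−2.6718) + e^(−3.0534) + e^(−4.1985) = 0.68271 + 0.31822 + 0.069128 + 0.047198 + 0.015018 = 1.1323.
P₃ = e^(−E₃/kT) / Z = 0.047198/1.1323 = 0.0417.

0.0417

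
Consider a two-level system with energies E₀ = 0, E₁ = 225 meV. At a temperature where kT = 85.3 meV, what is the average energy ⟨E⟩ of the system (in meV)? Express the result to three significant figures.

15.0 meV

Eᵢ/kT = 0, 2.6377.
Z = Σ e^(−Eᵢ/kT) = e^(−0) + e^(−2.6377) = 1.0000 + 0.071526 = 1.0715.
⟨E⟩ = Σ Eᵢ e^(−Eᵢ/kT) / Z = (0·1.0000 + 225·0.071526) / 1.0715 = 15.0 meV.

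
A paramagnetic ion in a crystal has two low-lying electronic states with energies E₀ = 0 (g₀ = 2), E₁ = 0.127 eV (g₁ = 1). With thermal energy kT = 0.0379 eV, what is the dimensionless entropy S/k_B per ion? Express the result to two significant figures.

Eᵢ/kT = 0, 3.351.
Z = Σ gᵢe^(−Eᵢ/kT) = 2·e^(−0) + 1·e^(−3.351) = 2.000 + 0.03505 = 2.035.
⟨E⟩ = Σ EᵢPᵢ = 0.002187 eV.
S/k_B = ln Z + ⟨E⟩/kT = ln(2.035) + 0.002187/0.0379 = 0.7105 + 0.05770 = 0.77.

0.77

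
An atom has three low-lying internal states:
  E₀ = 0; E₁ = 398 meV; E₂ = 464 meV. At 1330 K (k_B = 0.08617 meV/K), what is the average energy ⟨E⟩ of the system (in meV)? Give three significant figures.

19.5 meV

k_BT = 0.08617 × 1330 K = 114.61 meV.
Eᵢ/kT = 0, 3.4726, 4.0485.
Z = Σ e^(−Eᵢ/kT) = e^(−0) + e^(−3.4726) + e^(−4.0485) = 1.0000 + 0.031036 + 0.017449 = 1.0485.
⟨E⟩ = Σ Eᵢ e^(−Eᵢ/kT) / Z = (0·1.0000 + 398·0.031036 + 464·0.017449) / 1.0485 = 19.5 meV.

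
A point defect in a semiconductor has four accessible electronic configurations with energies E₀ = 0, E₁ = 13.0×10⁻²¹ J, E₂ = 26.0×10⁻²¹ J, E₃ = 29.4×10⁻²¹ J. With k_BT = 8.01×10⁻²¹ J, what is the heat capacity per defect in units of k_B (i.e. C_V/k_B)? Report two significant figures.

Eᵢ/kT = 0, 1.623, 3.246, 3.670.
Z = Σ e^(−Eᵢ/kT) = e^(−0) + e^(−1.623) + e^(−3.246) + e^(−3.670) = 1.000 + 0.1973 + 0.03893 + 0.02548 = 1.262.
⟨E⟩ = 3.428, ⟨E²⟩ = 64.73.
C_V/k_B = (⟨E²⟩ − ⟨E⟩²)/(kT)² = (64.73 − 11.75)/64.16 = 0.83.

0.83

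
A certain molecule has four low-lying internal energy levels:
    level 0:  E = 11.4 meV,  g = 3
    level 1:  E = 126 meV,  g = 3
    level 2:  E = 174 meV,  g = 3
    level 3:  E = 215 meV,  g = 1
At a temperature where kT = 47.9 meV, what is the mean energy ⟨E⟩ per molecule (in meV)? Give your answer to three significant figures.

26.4 meV

Eᵢ/kT = 0.23800, 2.6305, 3.6326, 4.4885.
Z = Σ gᵢe^(−Eᵢ/kT) = 3·e^(−0.23800) + 3·e^(−2.6305) + 3·e^(−3.6326) + 1·e^(−4.4885) = 2.3646 + 0.21613 + 0.079342 + 0.011237 = 2.6713.
⟨E⟩ = Σ Eᵢ gᵢe^(−Eᵢ/kT) / Z = (11.4·2.3646 + 126·0.21613 + 174·0.079342 + 215·0.011237) / 2.6713 = 26.4 meV.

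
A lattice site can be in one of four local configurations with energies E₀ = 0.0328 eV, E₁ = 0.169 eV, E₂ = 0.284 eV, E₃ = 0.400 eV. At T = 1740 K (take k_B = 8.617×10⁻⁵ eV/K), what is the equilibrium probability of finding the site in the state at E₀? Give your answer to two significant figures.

0.60

k_BT = 8.617×10⁻⁵ × 1740 K = 0.1499 eV.
Eᵢ/kT = 0.2188, 1.127, 1.895, 2.668.
Z = Σ e^(−Eᵢ/kT) = e^(−0.2188) + e^(−1.127) + e^(−1.895) + e^(−2.668) = 0.8035 + 0.3240 + 0.1503 + 0.06939 = 1.347.
P₀ = e^(−E₀/kT) / Z = 0.8035/1.347 = 0.60.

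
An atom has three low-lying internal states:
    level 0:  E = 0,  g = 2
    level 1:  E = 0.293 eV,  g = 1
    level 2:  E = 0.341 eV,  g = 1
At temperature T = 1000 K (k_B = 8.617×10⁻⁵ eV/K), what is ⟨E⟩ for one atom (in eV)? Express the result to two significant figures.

k_BT = 8.617×10⁻⁵ × 1000 K = 0.08617 eV.
Eᵢ/kT = 0, 3.400, 3.957.
Z = Σ gᵢe^(−Eᵢ/kT) = 2·e^(−0) + 1·e^(−3.400) + 1·e^(−3.957) = 2.000 + 0.03337 + 0.01912 = 2.052.
⟨E⟩ = Σ Eᵢ gᵢe^(−Eᵢ/kT) / Z = (0·2.000 + 0.293·0.03337 + 0.341·0.01912) / 2.052 = 0.0079 eV.

0.0079 eV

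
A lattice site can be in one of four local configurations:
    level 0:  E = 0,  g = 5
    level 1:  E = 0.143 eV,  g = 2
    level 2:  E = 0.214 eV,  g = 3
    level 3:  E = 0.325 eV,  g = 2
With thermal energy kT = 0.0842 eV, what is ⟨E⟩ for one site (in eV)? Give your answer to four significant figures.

0.02065 eV

Eᵢ/kT = 0, 1.69834, 2.54157, 3.85986.
Z = Σ gᵢe^(−Eᵢ/kT) = 5·e^(−0) + 2·e^(−1.69834) + 3·e^(−2.54157) + 2·e^(−3.85986) = 5.00000 + 0.365974 + 0.236228 + 0.0421419 = 5.64434.
⟨E⟩ = Σ Eᵢ gᵢe^(−Eᵢ/kT) / Z = (0·5.00000 + 0.143·0.365974 + 0.214·0.236228 + 0.325·0.0421419) / 5.64434 = 0.02065 eV.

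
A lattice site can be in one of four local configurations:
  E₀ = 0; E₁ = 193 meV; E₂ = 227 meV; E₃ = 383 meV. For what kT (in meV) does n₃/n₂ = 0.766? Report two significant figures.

n₃/n₂ = exp[−(E₃−E₂)/kT] = 0.766.
⇒ (E₃−E₂)/kT = ln(1/0.766) = ln(1.305) = 0.2662.
kT = 156 meV / 0.2662 = 590 meV.

590 meV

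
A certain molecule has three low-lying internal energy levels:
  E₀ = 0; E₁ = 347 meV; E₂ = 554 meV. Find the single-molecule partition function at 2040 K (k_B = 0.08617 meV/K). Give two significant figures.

k_BT = 0.08617 × 2040 K = 175.8 meV.
Eᵢ/kT = 0, 1.974, 3.151.
Z = Σ e^(−Eᵢ/kT) = e^(−0) + e^(−1.974) + e^(−3.151) = 1.000 + 0.1389 + 0.04281 = 1.182.

Z = 1.2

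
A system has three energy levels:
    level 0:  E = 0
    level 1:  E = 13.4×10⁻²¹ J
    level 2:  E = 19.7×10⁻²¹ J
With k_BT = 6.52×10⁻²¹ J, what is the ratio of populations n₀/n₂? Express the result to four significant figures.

n₀/n₂ = exp[−(E₀−E₂)/kT] = exp(−(-19.7 ×10⁻²¹ J)/(6.52 ×10⁻²¹ J)) = exp(3.02147) = 20.52.

20.52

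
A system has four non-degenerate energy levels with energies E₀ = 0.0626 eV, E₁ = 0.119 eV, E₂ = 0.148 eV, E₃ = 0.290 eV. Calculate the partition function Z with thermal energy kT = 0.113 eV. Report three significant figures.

Eᵢ/kT = 0.55398, 1.0531, 1.3097, 2.5664.
Z = Σ e^(−Eᵢ/kT) = e^(−0.55398) + e^(−1.0531) + e^(−1.3097) + e^(−2.5664) = 0.57466 + 0.34885 + 0.26990 + 0.076812 = 1.2702.

Z = 1.27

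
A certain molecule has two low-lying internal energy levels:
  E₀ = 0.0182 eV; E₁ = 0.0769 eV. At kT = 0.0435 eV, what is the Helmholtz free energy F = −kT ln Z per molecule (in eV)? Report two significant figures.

Eᵢ/kT = 0.4184, 1.768.
Z = Σ e^(−Eᵢ/kT) = e^(−0.4184) + e^(−1.768) = 0.6581 + 0.1707 = 0.8288.
F = −kT ln Z = −0.0435 × ln(0.8288) = −0.0435 × -0.1878 = 0.0082 eV.

0.0082 eV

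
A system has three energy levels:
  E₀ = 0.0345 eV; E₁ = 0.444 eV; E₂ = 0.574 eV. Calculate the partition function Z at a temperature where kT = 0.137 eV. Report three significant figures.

Z = 0.832

Eᵢ/kT = 0.25182, 3.2409, 4.1898.
Z = Σ e^(−Eᵢ/kT) = e^(−0.25182) + e^(−3.2409) + e^(−4.1898) = 0.77738 + 0.039129 + 0.015149 = 0.83166.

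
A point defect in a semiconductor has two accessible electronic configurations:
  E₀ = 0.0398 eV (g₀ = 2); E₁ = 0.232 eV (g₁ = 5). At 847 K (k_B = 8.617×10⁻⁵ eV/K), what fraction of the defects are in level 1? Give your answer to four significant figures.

0.1522

k_BT = 8.617×10⁻⁵ × 847 K = 0.0729860 eV.
Eᵢ/kT = 0.545310, 3.17869.
Z = Σ gᵢe^(−Eᵢ/kT) = 2·e^(−0.545310) + 5·e^(−3.17869) = 1.15932 + 0.208201 = 1.36752.
P₁ = g₁ e^(−E₁/kT) / Z = 0.208201/1.36752 = 0.1522.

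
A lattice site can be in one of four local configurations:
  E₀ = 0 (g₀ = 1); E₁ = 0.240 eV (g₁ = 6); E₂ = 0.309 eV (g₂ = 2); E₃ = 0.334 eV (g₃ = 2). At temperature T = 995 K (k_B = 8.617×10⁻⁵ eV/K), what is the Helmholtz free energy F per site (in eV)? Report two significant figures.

k_BT = 8.617×10⁻⁵ × 995 K = 0.08574 eV.
Eᵢ/kT = 0, 2.799, 3.604, 3.895.
Z = Σ gᵢe^(−Eᵢ/kT) = 1·e^(−0) + 6·e^(−2.799) + 2·e^(−3.604) + 2·e^(−3.895) = 1.000 + 0.3652 + 0.05443 + 0.04069 = 1.460.
F = −kT ln Z = −0.08574 × ln(1.460) = −0.08574 × 0.3784 = -0.032 eV.

-0.032 eV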